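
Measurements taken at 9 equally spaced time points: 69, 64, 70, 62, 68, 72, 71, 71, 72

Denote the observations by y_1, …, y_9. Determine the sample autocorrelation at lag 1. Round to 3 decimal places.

Mean ȳ = (69 + 64 + 70 + 62 + 68 + 72 + 71 + 71 + 72)/9 = 68.7778
Numerator Σ_{t=1}^{8}(y_t−ȳ)(y_{t+1}−ȳ) = 6.8395
Denominator Σ(y_t−ȳ)² = 101.5556
r_1 = 6.8395 / 101.5556 = 0.067

0.067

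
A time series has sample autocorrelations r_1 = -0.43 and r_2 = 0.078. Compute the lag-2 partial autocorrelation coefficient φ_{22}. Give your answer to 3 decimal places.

φ_{22} = (r_2 − r_1²) / (1 − r_1²)
r_1² = (-0.43)² = 0.1849
Numerator = 0.078 − 0.1849 = -0.1069; denominator = 1 − 0.1849 = 0.8151
φ_{22} = -0.1069 / 0.8151 = -0.131

-0.131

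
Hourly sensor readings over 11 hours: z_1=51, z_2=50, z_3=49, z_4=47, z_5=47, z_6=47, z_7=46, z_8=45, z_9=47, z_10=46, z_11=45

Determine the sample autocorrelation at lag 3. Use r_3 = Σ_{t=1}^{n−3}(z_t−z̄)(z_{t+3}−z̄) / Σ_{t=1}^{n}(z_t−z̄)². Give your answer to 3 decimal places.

Mean z̄ = (51 + 50 + 49 + 47 + 47 + 47 + 46 + 45 + 47 + 46 + 45)/11 = 47.2727
Numerator Σ_{t=1}^{8}(z_t−z̄)(z_{t+3}−z̄) = 5.5950
Denominator Σ(z_t−z̄)² = 38.1818
r_3 = 5.5950 / 38.1818 = 0.147

0.147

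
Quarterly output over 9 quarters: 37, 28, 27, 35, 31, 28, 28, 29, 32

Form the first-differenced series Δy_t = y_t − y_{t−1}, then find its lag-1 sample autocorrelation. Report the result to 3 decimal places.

-0.089

First differences Δy: -9, -1, 8, -4, -3, 0, 1, 3
Mean of differences = -0.6250
Numerator Σ(Δy_t−Δȳ)(Δy_{t+1}−Δȳ) = -15.7656
Denominator Σ(Δy_t−Δȳ)² = 177.8750
r_1(Δy) = -15.7656 / 177.8750 = -0.089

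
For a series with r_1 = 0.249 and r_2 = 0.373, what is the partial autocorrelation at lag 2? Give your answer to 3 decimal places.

0.332

φ_{22} = (r_2 − r_1²) / (1 − r_1²)
r_1² = (0.249)² = 0.062001
Numerator = 0.373 − 0.0620 = 0.3110; denominator = 1 − 0.0620 = 0.9380
φ_{22} = 0.3110 / 0.9380 = 0.332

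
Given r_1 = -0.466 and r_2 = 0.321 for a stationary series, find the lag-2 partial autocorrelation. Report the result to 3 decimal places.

φ_{22} = (r_2 − r_1²) / (1 − r_1²)
r_1² = (-0.466)² = 0.217156
Numerator = 0.321 − 0.2172 = 0.1038; denominator = 1 − 0.2172 = 0.7828
φ_{22} = 0.1038 / 0.7828 = 0.133

0.133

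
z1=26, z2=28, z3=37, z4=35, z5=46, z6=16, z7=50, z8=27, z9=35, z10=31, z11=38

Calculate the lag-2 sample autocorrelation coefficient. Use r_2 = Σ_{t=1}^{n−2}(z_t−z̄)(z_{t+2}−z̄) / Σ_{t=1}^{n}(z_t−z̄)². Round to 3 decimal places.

Mean z̄ = (26 + 28 + 37 + 35 + 46 + 16 + 50 + 27 + 35 + 31 + 38)/11 = 33.5455
Numerator Σ_{t=1}^{9}(z_t−z̄)(z_{t+2}−z̄) = 350.2231
Denominator Σ(z_t−z̄)² = 906.7273
r_2 = 350.2231 / 906.7273 = 0.386

0.386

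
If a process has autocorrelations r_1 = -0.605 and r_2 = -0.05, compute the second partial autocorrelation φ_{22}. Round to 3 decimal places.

φ_{22} = (r_2 − r_1²) / (1 − r_1²)
r_1² = (-0.605)² = 0.366025
Numerator = -0.05 − 0.3660 = -0.4160; denominator = 1 − 0.3660 = 0.6340
φ_{22} = -0.4160 / 0.6340 = -0.656

-0.656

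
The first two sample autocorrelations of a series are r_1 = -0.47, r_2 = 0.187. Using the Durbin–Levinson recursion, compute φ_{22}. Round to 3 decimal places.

φ_{22} = (r_2 − r_1²) / (1 − r_1²)
r_1² = (-0.47)² = 0.2209
Numerator = 0.187 − 0.2209 = -0.0339; denominator = 1 − 0.2209 = 0.7791
φ_{22} = -0.0339 / 0.7791 = -0.044

-0.044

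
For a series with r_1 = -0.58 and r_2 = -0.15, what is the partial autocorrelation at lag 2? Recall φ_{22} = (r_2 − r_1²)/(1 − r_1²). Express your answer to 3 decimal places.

-0.733

φ_{22} = (r_2 − r_1²) / (1 − r_1²)
r_1² = (-0.58)² = 0.3364
Numerator = -0.15 − 0.3364 = -0.4864; denominator = 1 − 0.3364 = 0.6636
φ_{22} = -0.4864 / 0.6636 = -0.733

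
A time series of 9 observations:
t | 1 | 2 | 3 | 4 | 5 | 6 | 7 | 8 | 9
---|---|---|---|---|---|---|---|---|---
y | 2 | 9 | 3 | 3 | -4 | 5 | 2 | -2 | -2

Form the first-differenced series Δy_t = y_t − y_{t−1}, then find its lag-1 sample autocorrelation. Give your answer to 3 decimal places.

-0.528

First differences Δy: 7, -6, 0, -7, 9, -3, -4, 0
Mean of differences = -0.5000
Numerator Σ(Δy_t−Δȳ)(Δy_{t+1}−Δȳ) = -125.7500
Denominator Σ(Δy_t−Δȳ)² = 238.0000
r_1(Δy) = -125.7500 / 238.0000 = -0.528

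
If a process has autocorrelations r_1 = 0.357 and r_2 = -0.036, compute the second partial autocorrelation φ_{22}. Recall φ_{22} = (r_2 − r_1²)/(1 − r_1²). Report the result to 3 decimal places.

-0.187

φ_{22} = (r_2 − r_1²) / (1 − r_1²)
r_1² = (0.357)² = 0.127449
Numerator = -0.036 − 0.1274 = -0.1634; denominator = 1 − 0.1274 = 0.8726
φ_{22} = -0.1634 / 0.8726 = -0.187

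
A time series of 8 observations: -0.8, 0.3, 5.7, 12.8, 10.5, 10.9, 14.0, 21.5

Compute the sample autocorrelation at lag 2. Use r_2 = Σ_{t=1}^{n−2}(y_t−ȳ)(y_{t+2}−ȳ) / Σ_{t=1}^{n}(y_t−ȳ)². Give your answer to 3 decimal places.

Mean ȳ = (-0.8 + 0.3 + 5.7 + 12.8 + 10.5 + 10.9 + 14.0 + 21.5)/8 = 9.3625
Deviations from mean: -10.1625, -9.0625, -3.6625, 3.4375, 1.1375, 1.5375, 4.6375, 12.1375
Numerator Σ_{t=1}^{6}(y_t−ȳ)(y_{t+2}−ȳ) = 31.1234
Denominator Σ(y_t−ȳ)² = 383.1188
r_2 = 31.1234 / 383.1188 = 0.081

0.081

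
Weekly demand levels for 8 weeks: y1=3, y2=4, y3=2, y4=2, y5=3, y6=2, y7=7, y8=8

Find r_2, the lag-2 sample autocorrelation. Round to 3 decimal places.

Mean ȳ = (3 + 4 + 2 + 2 + 3 + 2 + 7 + 8)/8 = 3.8750
Σ(y_t−ȳ)(y_{t+2}−ȳ) = (1.6406) + (-0.2344) + (1.6406) + (3.5156) + (-2.7344) + (-7.7344) = -3.9063
Denominator Σ(y_t−ȳ)² = 38.8750
r_2 = -3.9063 / 38.8750 = -0.100

-0.100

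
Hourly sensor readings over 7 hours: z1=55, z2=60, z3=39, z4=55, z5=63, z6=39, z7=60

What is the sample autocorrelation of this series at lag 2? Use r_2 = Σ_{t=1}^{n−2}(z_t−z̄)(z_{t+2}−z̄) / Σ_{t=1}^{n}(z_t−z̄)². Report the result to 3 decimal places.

-0.187

Mean z̄ = (55 + 60 + 39 + 55 + 63 + 39 + 60)/7 = 53.0000
Deviations from mean: 2.0000, 7.0000, -14.0000, 2.0000, 10.0000, -14.0000, 7.0000
Σ(z_t−z̄)(z_{t+2}−z̄) = (-28.0000) + (14.0000) + (-140.0000) + (-28.0000) + (70.0000) = -112.0000
Denominator Σ(z_t−z̄)² = 598.0000
r_2 = -112.0000 / 598.0000 = -0.187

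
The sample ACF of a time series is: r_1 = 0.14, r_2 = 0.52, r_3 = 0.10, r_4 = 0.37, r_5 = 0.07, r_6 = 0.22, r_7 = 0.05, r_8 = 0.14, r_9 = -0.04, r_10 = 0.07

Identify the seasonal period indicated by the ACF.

The largest autocorrelation is r_2 = 0.52, with weaker echoes at lags 4 (0.37) and 6 (0.22); the remaining lags stay at or below 0.14.
The dominant spike at lag 2 indicates a seasonal period of 2.

2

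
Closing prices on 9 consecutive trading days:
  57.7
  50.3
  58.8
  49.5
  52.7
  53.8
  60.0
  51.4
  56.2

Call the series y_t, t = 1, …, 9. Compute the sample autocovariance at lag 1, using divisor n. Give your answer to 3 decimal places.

Mean ȳ = (57.7 + 50.3 + 58.8 + 49.5 + 52.7 + 53.8 + 60.0 + 51.4 + 56.2)/9 = 54.4889
Σ_{t=1}^{8}(y_t−ȳ)(y_{t+1}−ȳ) = -68.9657
γ_1 = -68.9657 / 9 = -7.663

-7.663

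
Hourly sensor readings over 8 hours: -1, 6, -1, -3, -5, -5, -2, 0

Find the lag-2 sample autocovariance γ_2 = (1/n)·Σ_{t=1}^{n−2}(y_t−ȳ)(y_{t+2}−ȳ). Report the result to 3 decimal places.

-1.254

Mean ȳ = (-1 + 6 − 1 − 3 − 5 − 5 − 2 + 0)/8 = -1.3750
Deviations: 0.3750, 7.3750, 0.3750, -1.6250, -3.6250, -3.6250, -0.6250, 1.3750
Σ_{t=1}^{6}(y_t−ȳ)(y_{t+2}−ȳ) = -10.0313
γ_2 = -10.0313 / 8 = -1.254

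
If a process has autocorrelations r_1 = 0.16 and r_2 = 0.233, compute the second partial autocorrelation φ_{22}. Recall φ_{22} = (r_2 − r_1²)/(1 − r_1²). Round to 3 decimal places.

0.213

φ_{22} = (r_2 − r_1²) / (1 − r_1²)
r_1² = (0.16)² = 0.0256
Numerator = 0.233 − 0.0256 = 0.2074; denominator = 1 − 0.0256 = 0.9744
φ_{22} = 0.2074 / 0.9744 = 0.213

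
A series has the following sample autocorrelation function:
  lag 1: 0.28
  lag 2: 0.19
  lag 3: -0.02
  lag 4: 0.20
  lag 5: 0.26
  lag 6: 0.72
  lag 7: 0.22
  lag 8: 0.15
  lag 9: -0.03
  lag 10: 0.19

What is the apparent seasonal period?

6

The largest autocorrelation is r_6 = 0.72; the remaining lags stay at or below 0.28. The elevated value at lag 1 (0.28), dropping to 0.19 at lag 2, reflects decaying short-term dependence rather than seasonality.
The dominant spike at lag 6 indicates a seasonal period of 6.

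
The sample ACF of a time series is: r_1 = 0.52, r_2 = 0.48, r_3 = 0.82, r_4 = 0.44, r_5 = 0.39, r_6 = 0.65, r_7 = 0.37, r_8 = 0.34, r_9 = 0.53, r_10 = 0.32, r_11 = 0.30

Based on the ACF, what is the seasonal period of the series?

3

The largest autocorrelation is r_3 = 0.82, with weaker echoes at lags 6 (0.65) and 9 (0.53); the remaining lags stay at or below 0.52. The elevated value at lag 1 (0.52), dropping to 0.48 at lag 2, reflects decaying short-term dependence rather than seasonality.
The dominant spike at lag 3 indicates a seasonal period of 3.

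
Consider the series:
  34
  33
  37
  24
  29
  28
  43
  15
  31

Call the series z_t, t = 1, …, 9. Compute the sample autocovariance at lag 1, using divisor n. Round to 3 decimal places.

Mean z̄ = (34 + 33 + 37 + 24 + 29 + 28 + 43 + 15 + 31)/9 = 30.4444
Σ_{t=1}^{8}(z_t−z̄)(z_{t+1}−z̄) = -236.7531
γ_1 = -236.7531 / 9 = -26.306

-26.306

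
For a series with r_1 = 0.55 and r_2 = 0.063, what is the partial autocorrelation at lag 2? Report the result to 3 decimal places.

φ_{22} = (r_2 − r_1²) / (1 − r_1²)
r_1² = (0.55)² = 0.3025
Numerator = 0.063 − 0.3025 = -0.2395; denominator = 1 − 0.3025 = 0.6975
φ_{22} = -0.2395 / 0.6975 = -0.343

-0.343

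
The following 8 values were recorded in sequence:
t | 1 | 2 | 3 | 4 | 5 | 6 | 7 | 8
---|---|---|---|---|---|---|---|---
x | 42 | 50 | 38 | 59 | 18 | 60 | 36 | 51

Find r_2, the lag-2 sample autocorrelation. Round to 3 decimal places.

0.608

Mean x̄ = (42 + 50 + 38 + 59 + 18 + 60 + 36 + 51)/8 = 44.2500
Deviations from mean: -2.2500, 5.7500, -6.2500, 14.7500, -26.2500, 15.7500, -8.2500, 6.7500
Σ(x_t−x̄)(x_{t+2}−x̄) = (14.0625) + (84.8125) + (164.0625) + (232.3125) + (216.5625) + (106.3125) = 818.1250
Denominator Σ(x_t−x̄)² = 1345.5000
r_2 = 818.1250 / 1345.5000 = 0.608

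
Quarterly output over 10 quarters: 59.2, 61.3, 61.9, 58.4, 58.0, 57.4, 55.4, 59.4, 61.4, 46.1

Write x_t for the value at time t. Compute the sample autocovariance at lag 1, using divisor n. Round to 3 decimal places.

-1.803

Mean x̄ = (59.2 + 61.3 + 61.9 + 58.4 + 58.0 + 57.4 + 55.4 + 59.4 + 61.4 + 46.1)/10 = 57.8500
Σ_{t=1}^{9}(x_t−x̄)(x_{t+1}−x̄) = -18.0325
γ_1 = -18.0325 / 10 = -1.803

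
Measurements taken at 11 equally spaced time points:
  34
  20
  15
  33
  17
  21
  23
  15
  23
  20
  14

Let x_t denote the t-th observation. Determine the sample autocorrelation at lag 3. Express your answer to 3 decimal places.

Mean x̄ = (34 + 20 + 15 + 33 + 17 + 21 + 23 + 15 + 23 + 20 + 14)/11 = 21.3636
Numerator Σ_{t=1}^{8}(x_t−x̄)(x_{t+3}−x̄) = 246.1488
Denominator Σ(x_t−x̄)² = 458.5455
r_3 = 246.1488 / 458.5455 = 0.537

0.537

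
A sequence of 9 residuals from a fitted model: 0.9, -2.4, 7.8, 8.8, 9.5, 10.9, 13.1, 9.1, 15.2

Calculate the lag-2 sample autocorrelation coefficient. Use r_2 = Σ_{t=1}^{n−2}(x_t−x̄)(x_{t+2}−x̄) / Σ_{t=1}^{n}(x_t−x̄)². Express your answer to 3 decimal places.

Mean x̄ = (0.9 − 2.4 + 7.8 + 8.8 + 9.5 + 10.9 + 13.1 + 9.1 + 15.2)/9 = 8.1000
Numerator Σ_{t=1}^{7}(x_t−x̄)(x_{t+2}−x̄) = 41.6500
Denominator Σ(x_t−x̄)² = 248.8800
r_2 = 41.6500 / 248.8800 = 0.167

0.167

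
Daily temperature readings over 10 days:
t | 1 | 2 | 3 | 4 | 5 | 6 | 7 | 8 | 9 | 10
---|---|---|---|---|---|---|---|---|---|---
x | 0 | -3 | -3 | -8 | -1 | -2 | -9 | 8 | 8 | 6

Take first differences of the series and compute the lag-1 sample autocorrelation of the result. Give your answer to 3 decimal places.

-0.383

First differences Δx: -3, 0, -5, 7, -1, -7, 17, 0, -2
Mean of differences = 0.6667
Numerator Σ(Δx_t−Δx̄)(Δx_{t+1}−Δx̄) = -161.7778
Denominator Σ(Δx_t−Δx̄)² = 422.0000
r_1(Δx) = -161.7778 / 422.0000 = -0.383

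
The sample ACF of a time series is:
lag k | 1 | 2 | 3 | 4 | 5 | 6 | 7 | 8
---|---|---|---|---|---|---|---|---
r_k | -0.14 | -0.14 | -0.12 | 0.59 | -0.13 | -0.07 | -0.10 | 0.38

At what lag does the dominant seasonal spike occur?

4

The largest autocorrelation is r_4 = 0.59, with a weaker echo at lag 8 (0.38); the remaining lags stay at or below -0.07.
The dominant spike at lag 4 indicates a seasonal period of 4.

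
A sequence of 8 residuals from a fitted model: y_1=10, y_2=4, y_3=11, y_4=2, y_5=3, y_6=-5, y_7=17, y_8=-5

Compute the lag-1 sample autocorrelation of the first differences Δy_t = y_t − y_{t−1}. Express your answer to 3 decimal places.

First differences Δy: -6, 7, -9, 1, -8, 22, -22
Mean of differences = -2.1429
Numerator Σ(Δy_t−Δȳ)(Δy_{t+1}−Δȳ) = -758.7347
Denominator Σ(Δy_t−Δȳ)² = 1166.8571
r_1(Δy) = -758.7347 / 1166.8571 = -0.650

-0.650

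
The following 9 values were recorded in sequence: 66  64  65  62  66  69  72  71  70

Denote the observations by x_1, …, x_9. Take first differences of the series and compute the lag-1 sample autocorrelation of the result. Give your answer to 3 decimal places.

-0.036

First differences Δx: -2, 1, -3, 4, 3, 3, -1, -1
Mean of differences = 0.5000
Numerator Σ(Δx_t−Δx̄)(Δx_{t+1}−Δx̄) = -1.7500
Denominator Σ(Δx_t−Δx̄)² = 48.0000
r_1(Δx) = -1.7500 / 48.0000 = -0.036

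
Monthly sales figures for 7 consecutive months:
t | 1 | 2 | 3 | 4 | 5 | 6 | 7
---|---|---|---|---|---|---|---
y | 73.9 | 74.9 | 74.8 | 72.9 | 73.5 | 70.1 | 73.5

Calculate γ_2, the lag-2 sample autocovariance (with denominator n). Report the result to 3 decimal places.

0.254

Mean ȳ = (73.9 + 74.9 + 74.8 + 72.9 + 73.5 + 70.1 + 73.5)/7 = 73.3714
Deviations: 0.5286, 1.5286, 1.4286, -0.4714, 0.1286, -3.2714, 0.1286
Σ_{t=1}^{5}(y_t−ȳ)(y_{t+2}−ȳ) = 1.7769
γ_2 = 1.7769 / 7 = 0.254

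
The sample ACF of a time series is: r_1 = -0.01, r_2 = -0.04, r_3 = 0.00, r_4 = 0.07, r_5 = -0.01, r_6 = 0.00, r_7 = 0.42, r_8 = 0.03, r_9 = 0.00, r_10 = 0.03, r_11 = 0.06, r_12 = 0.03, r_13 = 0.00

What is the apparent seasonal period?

7

The largest autocorrelation is r_7 = 0.42; the remaining lags stay at or below 0.07.
The dominant spike at lag 7 indicates a seasonal period of 7.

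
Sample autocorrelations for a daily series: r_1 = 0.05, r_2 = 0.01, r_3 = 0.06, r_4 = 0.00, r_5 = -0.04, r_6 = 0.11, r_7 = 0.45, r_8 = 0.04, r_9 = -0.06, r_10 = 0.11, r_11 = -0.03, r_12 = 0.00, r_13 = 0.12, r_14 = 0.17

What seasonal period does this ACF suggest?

The largest autocorrelation is r_7 = 0.45, with a weaker echo at lag 14 (0.17); the remaining lags stay at or below 0.12.
The dominant spike at lag 7 indicates a seasonal period of 7.

7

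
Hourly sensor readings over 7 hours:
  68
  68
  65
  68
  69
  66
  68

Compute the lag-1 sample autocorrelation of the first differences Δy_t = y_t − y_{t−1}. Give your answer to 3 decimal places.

-0.469

First differences Δy: 0, -3, 3, 1, -3, 2
Mean of differences = 0.0000
Numerator Σ(Δy_t−Δȳ)(Δy_{t+1}−Δȳ) = -15.0000
Denominator Σ(Δy_t−Δȳ)² = 32.0000
r_1(Δy) = -15.0000 / 32.0000 = -0.469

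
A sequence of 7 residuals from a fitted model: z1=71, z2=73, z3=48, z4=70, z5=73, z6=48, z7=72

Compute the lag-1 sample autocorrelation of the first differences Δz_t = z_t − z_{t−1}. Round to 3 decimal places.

First differences Δz: 2, -25, 22, 3, -25, 24
Mean of differences = 0.1667
Numerator Σ(Δz_t−Δz̄)(Δz_{t+1}−Δz̄) = -1204.8611
Denominator Σ(Δz_t−Δz̄)² = 2322.8333
r_1(Δz) = -1204.8611 / 2322.8333 = -0.519

-0.519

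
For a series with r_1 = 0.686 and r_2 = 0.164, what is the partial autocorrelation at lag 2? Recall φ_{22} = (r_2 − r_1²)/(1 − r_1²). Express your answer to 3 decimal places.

-0.579

φ_{22} = (r_2 − r_1²) / (1 − r_1²)
r_1² = (0.686)² = 0.470596
Numerator = 0.164 − 0.4706 = -0.3066; denominator = 1 − 0.4706 = 0.5294
φ_{22} = -0.3066 / 0.5294 = -0.579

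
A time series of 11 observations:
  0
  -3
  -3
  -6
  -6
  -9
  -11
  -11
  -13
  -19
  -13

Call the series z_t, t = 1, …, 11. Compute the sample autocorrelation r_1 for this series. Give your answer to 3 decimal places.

0.676

Mean z̄ = (0 − 3 − 3 − 6 − 6 − 9 − 11 − 11 − 13 − 19 − 13)/11 = -8.5455
Numerator Σ_{t=1}^{10}(z_t−z̄)(z_{t+1}−z̄) = 208.7934
Denominator Σ(z_t−z̄)² = 308.7273
r_1 = 208.7934 / 308.7273 = 0.676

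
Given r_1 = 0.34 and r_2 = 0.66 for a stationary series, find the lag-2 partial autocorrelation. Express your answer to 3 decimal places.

φ_{22} = (r_2 − r_1²) / (1 − r_1²)
r_1² = (0.34)² = 0.1156
Numerator = 0.66 − 0.1156 = 0.5444; denominator = 1 − 0.1156 = 0.8844
φ_{22} = 0.5444 / 0.8844 = 0.616

0.616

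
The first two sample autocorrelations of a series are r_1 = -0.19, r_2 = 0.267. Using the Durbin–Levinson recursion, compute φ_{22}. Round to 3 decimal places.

0.240

φ_{22} = (r_2 − r_1²) / (1 − r_1²)
r_1² = (-0.19)² = 0.0361
Numerator = 0.267 − 0.0361 = 0.2309; denominator = 1 − 0.0361 = 0.9639
φ_{22} = 0.2309 / 0.9639 = 0.240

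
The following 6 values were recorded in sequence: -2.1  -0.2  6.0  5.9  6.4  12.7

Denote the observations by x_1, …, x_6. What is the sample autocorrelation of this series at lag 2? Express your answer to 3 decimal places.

Mean x̄ = (-2.1 − 0.2 + 6.0 + 5.9 + 6.4 + 12.7)/6 = 4.7833
Σ(x_t−x̄)(x_{t+2}−x̄) = (-8.3747) + (-5.5647) + (1.9669) + (8.8403) = -3.1322
Denominator Σ(x_t−x̄)² = 140.2283
r_2 = -3.1322 / 140.2283 = -0.022

-0.022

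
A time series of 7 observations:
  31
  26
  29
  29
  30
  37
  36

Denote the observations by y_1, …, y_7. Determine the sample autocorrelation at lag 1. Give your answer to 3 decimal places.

0.427

Mean ȳ = (31 + 26 + 29 + 29 + 30 + 37 + 36)/7 = 31.1429
Deviations from mean: -0.1429, -5.1429, -2.1429, -2.1429, -1.1429, 5.8571, 4.8571
Σ(y_t−ȳ)(y_{t+1}−ȳ) = (0.7347) + (11.0204) + (4.5918) + (2.4490) + (-6.6939) + (28.4490) = 40.5510
Denominator Σ(y_t−ȳ)² = 94.8571
r_1 = 40.5510 / 94.8571 = 0.427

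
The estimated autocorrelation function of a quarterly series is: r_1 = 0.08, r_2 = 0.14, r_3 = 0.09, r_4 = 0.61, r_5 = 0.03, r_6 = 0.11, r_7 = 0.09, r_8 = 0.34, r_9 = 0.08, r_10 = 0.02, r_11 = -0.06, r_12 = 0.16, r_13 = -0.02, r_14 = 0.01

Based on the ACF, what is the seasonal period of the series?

The largest autocorrelation is r_4 = 0.61, with weaker echoes at lags 8 (0.34) and 12 (0.16); the remaining lags stay at or below 0.14.
The dominant spike at lag 4 indicates a seasonal period of 4.

4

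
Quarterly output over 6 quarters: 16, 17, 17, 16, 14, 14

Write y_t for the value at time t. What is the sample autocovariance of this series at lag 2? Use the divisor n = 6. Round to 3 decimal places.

Mean ȳ = (16 + 17 + 17 + 16 + 14 + 14)/6 = 15.6667
Σ_{t=1}^{4}(y_t−ȳ)(y_{t+2}−ȳ) = -1.8889
γ_2 = -1.8889 / 6 = -0.315

-0.315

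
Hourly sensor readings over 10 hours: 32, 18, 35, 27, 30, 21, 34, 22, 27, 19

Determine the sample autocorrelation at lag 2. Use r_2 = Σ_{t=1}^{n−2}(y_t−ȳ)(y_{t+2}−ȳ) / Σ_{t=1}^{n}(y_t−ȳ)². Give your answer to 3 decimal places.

0.451

Mean ȳ = (32 + 18 + 35 + 27 + 30 + 21 + 34 + 22 + 27 + 19)/10 = 26.5000
Numerator Σ_{t=1}^{8}(y_t−ȳ)(y_{t+2}−ȳ) = 158.0000
Denominator Σ(y_t−ȳ)² = 350.5000
r_2 = 158.0000 / 350.5000 = 0.451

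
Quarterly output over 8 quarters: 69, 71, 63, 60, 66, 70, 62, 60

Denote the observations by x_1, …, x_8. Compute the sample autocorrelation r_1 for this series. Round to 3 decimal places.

0.154

Mean x̄ = (69 + 71 + 63 + 60 + 66 + 70 + 62 + 60)/8 = 65.1250
Deviations from mean: 3.8750, 5.8750, -2.1250, -5.1250, 0.8750, 4.8750, -3.1250, -5.1250
Numerator Σ_{t=1}^{7}(x_t−x̄)(x_{t+1}−x̄) = 21.7344
Denominator Σ(x_t−x̄)² = 140.8750
r_1 = 21.7344 / 140.8750 = 0.154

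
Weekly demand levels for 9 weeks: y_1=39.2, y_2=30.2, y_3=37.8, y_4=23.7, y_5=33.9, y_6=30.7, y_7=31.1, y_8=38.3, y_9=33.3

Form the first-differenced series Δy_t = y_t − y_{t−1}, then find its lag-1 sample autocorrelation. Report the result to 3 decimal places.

-0.726

First differences Δy: -9.0, 7.6, -14.1, 10.2, -3.2, 0.4, 7.2, -5.0
Mean of differences = -0.7375
Numerator Σ(Δy_t−Δȳ)(Δy_{t+1}−Δȳ) = -380.9902
Denominator Σ(Δy_t−Δȳ)² = 524.4988
r_1(Δy) = -380.9902 / 524.4988 = -0.726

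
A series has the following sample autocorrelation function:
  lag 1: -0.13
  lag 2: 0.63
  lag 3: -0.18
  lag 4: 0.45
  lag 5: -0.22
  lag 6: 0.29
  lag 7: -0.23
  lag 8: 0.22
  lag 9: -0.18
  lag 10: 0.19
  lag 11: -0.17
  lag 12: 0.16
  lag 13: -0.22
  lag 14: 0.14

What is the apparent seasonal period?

The largest autocorrelation is r_2 = 0.63, with weaker echoes at lags 4 (0.45), 6 (0.29), 8 (0.22), 10 (0.19) and 12 (0.16); the remaining lags stay at or below 0.14.
The dominant spike at lag 2 indicates a seasonal period of 2.

2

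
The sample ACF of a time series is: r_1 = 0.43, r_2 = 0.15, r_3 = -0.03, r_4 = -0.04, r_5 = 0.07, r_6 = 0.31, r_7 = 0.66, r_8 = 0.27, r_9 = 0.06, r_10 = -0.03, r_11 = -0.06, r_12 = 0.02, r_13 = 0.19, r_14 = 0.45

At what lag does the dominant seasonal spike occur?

7

The largest autocorrelation is r_7 = 0.66, with a weaker echo at lag 14 (0.45); the remaining lags stay at or below 0.43. The elevated value at lag 1 (0.43), dropping to 0.15 at lag 2, reflects decaying short-term dependence rather than seasonality.
The dominant spike at lag 7 indicates a seasonal period of 7.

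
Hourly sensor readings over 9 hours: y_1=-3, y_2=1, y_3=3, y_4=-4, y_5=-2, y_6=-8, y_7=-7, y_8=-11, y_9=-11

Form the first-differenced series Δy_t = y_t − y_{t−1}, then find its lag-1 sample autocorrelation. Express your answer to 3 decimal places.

First differences Δy: 4, 2, -7, 2, -6, 1, -4, 0
Mean of differences = -1.0000
Numerator Σ(Δy_t−Δȳ)(Δy_{t+1}−Δȳ) = -55.0000
Denominator Σ(Δy_t−Δȳ)² = 118.0000
r_1(Δy) = -55.0000 / 118.0000 = -0.466

-0.466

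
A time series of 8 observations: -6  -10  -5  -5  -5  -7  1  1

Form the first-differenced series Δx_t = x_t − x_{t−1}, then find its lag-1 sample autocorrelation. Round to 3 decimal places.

First differences Δx: -4, 5, 0, 0, -2, 8, 0
Mean of differences = 1.0000
Numerator Σ(Δx_t−Δx̄)(Δx_{t+1}−Δx̄) = -48.0000
Denominator Σ(Δx_t−Δx̄)² = 102.0000
r_1(Δx) = -48.0000 / 102.0000 = -0.471

-0.471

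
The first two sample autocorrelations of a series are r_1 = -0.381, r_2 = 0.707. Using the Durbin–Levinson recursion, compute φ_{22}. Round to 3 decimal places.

0.657

φ_{22} = (r_2 − r_1²) / (1 − r_1²)
r_1² = (-0.381)² = 0.145161
Numerator = 0.707 − 0.1452 = 0.5618; denominator = 1 − 0.1452 = 0.8548
φ_{22} = 0.5618 / 0.8548 = 0.657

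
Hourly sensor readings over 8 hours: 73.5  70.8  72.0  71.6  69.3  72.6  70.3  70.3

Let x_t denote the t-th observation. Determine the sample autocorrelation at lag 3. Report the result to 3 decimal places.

Mean x̄ = (73.5 + 70.8 + 72.0 + 71.6 + 69.3 + 72.6 + 70.3 + 70.3)/8 = 71.3000
Deviations from mean: 2.2000, -0.5000, 0.7000, 0.3000, -2.0000, 1.3000, -1.0000, -1.0000
Numerator Σ_{t=1}^{5}(x_t−x̄)(x_{t+3}−x̄) = 4.2700
Denominator Σ(x_t−x̄)² = 13.3600
r_3 = 4.2700 / 13.3600 = 0.320

0.320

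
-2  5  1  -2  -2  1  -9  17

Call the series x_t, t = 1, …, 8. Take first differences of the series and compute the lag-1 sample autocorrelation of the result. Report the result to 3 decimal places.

-0.341

First differences Δx: 7, -4, -3, 0, 3, -10, 26
Mean of differences = 2.7143
Numerator Σ(Δx_t−Δx̄)(Δx_{t+1}−Δx̄) = -275.3673
Denominator Σ(Δx_t−Δx̄)² = 807.4286
r_1(Δx) = -275.3673 / 807.4286 = -0.341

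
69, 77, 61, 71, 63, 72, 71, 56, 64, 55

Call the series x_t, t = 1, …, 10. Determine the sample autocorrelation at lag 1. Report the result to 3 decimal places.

Mean x̄ = (69 + 77 + 61 + 71 + 63 + 72 + 71 + 56 + 64 + 55)/10 = 65.9000
Numerator Σ_{t=1}^{9}(x_t−x̄)(x_{t+1}−x̄) = -57.3100
Denominator Σ(x_t−x̄)² = 474.9000
r_1 = -57.3100 / 474.9000 = -0.121

-0.121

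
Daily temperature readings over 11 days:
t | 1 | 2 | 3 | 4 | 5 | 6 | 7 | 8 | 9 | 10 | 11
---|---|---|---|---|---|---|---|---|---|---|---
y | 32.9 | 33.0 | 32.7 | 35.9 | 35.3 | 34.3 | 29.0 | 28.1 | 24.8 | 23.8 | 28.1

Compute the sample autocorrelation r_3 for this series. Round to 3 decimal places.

0.032

Mean ȳ = (32.9 + 33.0 + 32.7 + 35.9 + 35.3 + 34.3 + 29.0 + 28.1 + 24.8 + 23.8 + 28.1)/11 = 30.7182
Numerator Σ_{t=1}^{8}(y_t−ȳ)(y_{t+3}−ȳ) = 5.5036
Denominator Σ(y_t−ȳ)² = 174.1164
r_3 = 5.5036 / 174.1164 = 0.032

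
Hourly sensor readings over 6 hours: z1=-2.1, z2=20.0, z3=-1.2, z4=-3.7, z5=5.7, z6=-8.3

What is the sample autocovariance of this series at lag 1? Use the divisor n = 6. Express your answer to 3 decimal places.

-28.170

Mean z̄ = (-2.1 + 20.0 − 1.2 − 3.7 + 5.7 − 8.3)/6 = 1.7333
Σ_{t=1}^{5}(z_t−z̄)(z_{t+1}−z̄) = -169.0178
γ_1 = -169.0178 / 6 = -28.170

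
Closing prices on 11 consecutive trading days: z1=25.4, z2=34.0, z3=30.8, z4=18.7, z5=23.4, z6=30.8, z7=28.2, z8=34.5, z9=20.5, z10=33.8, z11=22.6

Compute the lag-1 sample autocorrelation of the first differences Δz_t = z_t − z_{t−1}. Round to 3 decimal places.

First differences Δz: 8.6, -3.2, -12.1, 4.7, 7.4, -2.6, 6.3, -14.0, 13.3, -11.2
Mean of differences = -0.2800
Numerator Σ(Δz_t−Δz̄)(Δz_{t+1}−Δz̄) = -470.0044
Denominator Σ(Δz_t−Δz̄)² = 851.4560
r_1(Δz) = -470.0044 / 851.4560 = -0.552

-0.552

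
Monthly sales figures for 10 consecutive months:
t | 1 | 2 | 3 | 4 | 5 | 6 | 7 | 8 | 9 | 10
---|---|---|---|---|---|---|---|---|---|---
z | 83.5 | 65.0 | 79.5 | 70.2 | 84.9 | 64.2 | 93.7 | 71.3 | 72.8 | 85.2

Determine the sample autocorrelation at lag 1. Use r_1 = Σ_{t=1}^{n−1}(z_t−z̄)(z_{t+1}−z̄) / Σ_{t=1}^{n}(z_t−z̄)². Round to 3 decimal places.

-0.695

Mean z̄ = (83.5 + 65.0 + 79.5 + 70.2 + 84.9 + 64.2 + 93.7 + 71.3 + 72.8 + 85.2)/10 = 77.0300
Numerator Σ_{t=1}^{9}(z_t−z̄)(z_{t+1}−z̄) = -598.8589
Denominator Σ(z_t−z̄)² = 861.2410
r_1 = -598.8589 / 861.2410 = -0.695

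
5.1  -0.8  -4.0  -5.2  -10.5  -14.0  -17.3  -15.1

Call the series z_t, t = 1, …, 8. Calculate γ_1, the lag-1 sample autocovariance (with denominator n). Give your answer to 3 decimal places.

Mean z̄ = (5.1 − 0.8 − 4.0 − 5.2 − 10.5 − 14.0 − 17.3 − 15.1)/8 = -7.7250
Deviations: 12.8250, 6.9250, 3.7250, 2.5250, -2.7750, -6.2750, -9.5750, -7.3750
Σ_{t=1}^{7}(z_t−z̄)(z_{t+1}−z̄) = 265.1194
γ_1 = 265.1194 / 8 = 33.140

33.140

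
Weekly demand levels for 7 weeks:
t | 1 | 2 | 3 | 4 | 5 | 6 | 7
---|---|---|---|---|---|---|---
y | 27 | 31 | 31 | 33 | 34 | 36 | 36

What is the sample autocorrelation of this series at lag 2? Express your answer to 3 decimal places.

Mean ȳ = (27 + 31 + 31 + 33 + 34 + 36 + 36)/7 = 32.5714
Deviations from mean: -5.5714, -1.5714, -1.5714, 0.4286, 1.4286, 3.4286, 3.4286
Numerator Σ_{t=1}^{5}(y_t−ȳ)(y_{t+2}−ȳ) = 12.2041
Denominator Σ(y_t−ȳ)² = 61.7143
r_2 = 12.2041 / 61.7143 = 0.198

0.198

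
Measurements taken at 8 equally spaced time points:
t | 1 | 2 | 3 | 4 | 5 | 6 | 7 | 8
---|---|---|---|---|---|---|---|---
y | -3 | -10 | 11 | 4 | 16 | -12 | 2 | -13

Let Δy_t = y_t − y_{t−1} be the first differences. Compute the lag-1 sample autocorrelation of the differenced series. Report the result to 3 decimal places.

-0.694

First differences Δy: -7, 21, -7, 12, -28, 14, -15
Mean of differences = -1.4286
Numerator Σ(Δy_t−Δȳ)(Δy_{t+1}−Δȳ) = -1300.8980
Denominator Σ(Δy_t−Δȳ)² = 1873.7143
r_1(Δy) = -1300.8980 / 1873.7143 = -0.694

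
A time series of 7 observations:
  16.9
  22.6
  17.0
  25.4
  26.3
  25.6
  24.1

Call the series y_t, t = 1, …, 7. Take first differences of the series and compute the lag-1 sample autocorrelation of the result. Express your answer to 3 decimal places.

First differences Δy: 5.7, -5.6, 8.4, 0.9, -0.7, -1.5
Mean of differences = 1.2000
Numerator Σ(Δy_t−Δȳ)(Δy_{t+1}−Δȳ) = -76.0200
Denominator Σ(Δy_t−Δȳ)² = 129.3200
r_1(Δy) = -76.0200 / 129.3200 = -0.588

-0.588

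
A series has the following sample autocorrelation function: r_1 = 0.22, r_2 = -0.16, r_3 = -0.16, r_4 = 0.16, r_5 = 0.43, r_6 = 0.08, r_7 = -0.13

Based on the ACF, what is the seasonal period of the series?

5

The largest autocorrelation is r_5 = 0.43; the remaining lags stay at or below 0.22.
The dominant spike at lag 5 indicates a seasonal period of 5.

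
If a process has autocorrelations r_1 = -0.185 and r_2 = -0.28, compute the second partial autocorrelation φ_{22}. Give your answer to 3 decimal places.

φ_{22} = (r_2 − r_1²) / (1 − r_1²)
r_1² = (-0.185)² = 0.034225
Numerator = -0.28 − 0.0342 = -0.3142; denominator = 1 − 0.0342 = 0.9658
φ_{22} = -0.3142 / 0.9658 = -0.325

-0.325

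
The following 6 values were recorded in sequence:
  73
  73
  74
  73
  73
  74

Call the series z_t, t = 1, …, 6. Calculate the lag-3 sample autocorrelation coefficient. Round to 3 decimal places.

0.500

Mean z̄ = (73 + 73 + 74 + 73 + 73 + 74)/6 = 73.3333
Deviations from mean: -0.3333, -0.3333, 0.6667, -0.3333, -0.3333, 0.6667
Σ(z_t−z̄)(z_{t+3}−z̄) = (0.1111) + (0.1111) + (0.4444) = 0.6667
Denominator Σ(z_t−z̄)² = 1.3333
r_3 = 0.6667 / 1.3333 = 0.500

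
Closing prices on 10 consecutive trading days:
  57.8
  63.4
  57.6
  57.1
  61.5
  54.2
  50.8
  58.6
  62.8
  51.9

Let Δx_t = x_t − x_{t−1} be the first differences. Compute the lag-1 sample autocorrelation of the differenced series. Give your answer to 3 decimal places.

-0.232

First differences Δx: 5.6, -5.8, -0.5, 4.4, -7.3, -3.4, 7.8, 4.2, -10.9
Mean of differences = -0.6556
Numerator Σ(Δx_t−Δx̄)(Δx_{t+1}−Δx̄) = -79.4431
Denominator Σ(Δx_t−Δx̄)² = 342.8822
r_1(Δx) = -79.4431 / 342.8822 = -0.232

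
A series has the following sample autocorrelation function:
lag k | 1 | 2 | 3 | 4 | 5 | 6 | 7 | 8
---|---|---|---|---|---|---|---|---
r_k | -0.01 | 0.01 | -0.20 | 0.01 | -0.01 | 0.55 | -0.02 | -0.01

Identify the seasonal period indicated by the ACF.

6

The largest autocorrelation is r_6 = 0.55; the remaining lags stay at or below 0.01.
The dominant spike at lag 6 indicates a seasonal period of 6.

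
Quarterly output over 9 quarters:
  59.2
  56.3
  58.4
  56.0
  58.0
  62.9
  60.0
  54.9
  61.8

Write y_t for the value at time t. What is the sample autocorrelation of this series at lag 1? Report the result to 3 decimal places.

Mean ȳ = (59.2 + 56.3 + 58.4 + 56.0 + 58.0 + 62.9 + 60.0 + 54.9 + 61.8)/9 = 58.6111
Numerator Σ_{t=1}^{8}(y_t−ȳ)(y_{t+1}−ȳ) = -12.3790
Denominator Σ(y_t−ȳ)² = 57.1889
r_1 = -12.3790 / 57.1889 = -0.216

-0.216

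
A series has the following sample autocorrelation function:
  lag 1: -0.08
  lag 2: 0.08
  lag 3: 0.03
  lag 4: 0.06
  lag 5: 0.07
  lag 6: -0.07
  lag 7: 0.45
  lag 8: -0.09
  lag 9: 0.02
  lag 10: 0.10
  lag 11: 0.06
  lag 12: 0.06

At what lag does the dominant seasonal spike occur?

7

The largest autocorrelation is r_7 = 0.45; the remaining lags stay at or below 0.10.
The dominant spike at lag 7 indicates a seasonal period of 7.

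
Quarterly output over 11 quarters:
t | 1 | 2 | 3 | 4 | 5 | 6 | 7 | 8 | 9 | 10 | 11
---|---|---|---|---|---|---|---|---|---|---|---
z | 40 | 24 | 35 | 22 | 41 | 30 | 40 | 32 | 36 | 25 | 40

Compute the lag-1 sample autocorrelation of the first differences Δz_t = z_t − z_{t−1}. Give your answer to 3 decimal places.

-0.776

First differences Δz: -16, 11, -13, 19, -11, 10, -8, 4, -11, 15
Mean of differences = 0.0000
Numerator Σ(Δz_t−Δz̄)(Δz_{t+1}−Δz̄) = -1206.0000
Denominator Σ(Δz_t−Δz̄)² = 1554.0000
r_1(Δz) = -1206.0000 / 1554.0000 = -0.776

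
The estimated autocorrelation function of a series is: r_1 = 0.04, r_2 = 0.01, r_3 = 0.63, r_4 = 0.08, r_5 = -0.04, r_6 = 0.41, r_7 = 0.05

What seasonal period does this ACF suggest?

3

The largest autocorrelation is r_3 = 0.63, with a weaker echo at lag 6 (0.41); the remaining lags stay at or below 0.08.
The dominant spike at lag 3 indicates a seasonal period of 3.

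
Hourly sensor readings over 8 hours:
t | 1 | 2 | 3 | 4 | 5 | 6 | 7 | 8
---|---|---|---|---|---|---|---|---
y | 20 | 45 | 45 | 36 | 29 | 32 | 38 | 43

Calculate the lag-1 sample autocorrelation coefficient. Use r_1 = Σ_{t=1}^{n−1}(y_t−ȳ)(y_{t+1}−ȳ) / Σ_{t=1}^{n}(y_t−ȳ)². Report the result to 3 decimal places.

Mean ȳ = (20 + 45 + 45 + 36 + 29 + 32 + 38 + 43)/8 = 36.0000
Deviations from mean: -16.0000, 9.0000, 9.0000, 0.0000, -7.0000, -4.0000, 2.0000, 7.0000
Numerator Σ_{t=1}^{7}(y_t−ȳ)(y_{t+1}−ȳ) = -29.0000
Denominator Σ(y_t−ȳ)² = 536.0000
r_1 = -29.0000 / 536.0000 = -0.054

-0.054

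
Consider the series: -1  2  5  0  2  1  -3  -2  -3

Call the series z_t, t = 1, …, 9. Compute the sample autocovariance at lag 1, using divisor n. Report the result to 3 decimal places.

2.048

Mean z̄ = (-1 + 2 + 5 + 0 + 2 + 1 − 3 − 2 − 3)/9 = 0.1111
Σ_{t=1}^{8}(z_t−z̄)(z_{t+1}−z̄) = 18.4321
γ_1 = 18.4321 / 9 = 2.048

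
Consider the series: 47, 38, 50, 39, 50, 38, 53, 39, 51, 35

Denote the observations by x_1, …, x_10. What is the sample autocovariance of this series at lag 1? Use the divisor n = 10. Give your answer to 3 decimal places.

-34.700

Mean x̄ = (47 + 38 + 50 + 39 + 50 + 38 + 53 + 39 + 51 + 35)/10 = 44.0000
Σ_{t=1}^{9}(x_t−x̄)(x_{t+1}−x̄) = -347.0000
γ_1 = -347.0000 / 10 = -34.700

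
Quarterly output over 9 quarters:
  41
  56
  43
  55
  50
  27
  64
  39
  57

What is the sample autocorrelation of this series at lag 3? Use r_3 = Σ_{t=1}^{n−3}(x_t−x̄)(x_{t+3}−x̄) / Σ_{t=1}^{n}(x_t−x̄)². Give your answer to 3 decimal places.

Mean x̄ = (41 + 56 + 43 + 55 + 50 + 27 + 64 + 39 + 57)/9 = 48.0000
Numerator Σ_{t=1}^{6}(x_t−x̄)(x_{t+3}−x̄) = -23.0000
Denominator Σ(x_t−x̄)² = 1050.0000
r_3 = -23.0000 / 1050.0000 = -0.022

-0.022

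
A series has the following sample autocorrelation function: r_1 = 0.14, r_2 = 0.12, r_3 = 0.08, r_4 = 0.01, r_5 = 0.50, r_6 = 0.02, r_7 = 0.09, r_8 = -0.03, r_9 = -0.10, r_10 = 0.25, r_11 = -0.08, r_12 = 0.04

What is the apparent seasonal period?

The largest autocorrelation is r_5 = 0.50, with a weaker echo at lag 10 (0.25); the remaining lags stay at or below 0.14.
The dominant spike at lag 5 indicates a seasonal period of 5.

5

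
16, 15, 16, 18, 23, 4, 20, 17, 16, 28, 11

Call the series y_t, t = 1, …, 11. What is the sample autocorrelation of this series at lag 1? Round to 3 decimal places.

-0.486

Mean ȳ = (16 + 15 + 16 + 18 + 23 + 4 + 20 + 17 + 16 + 28 + 11)/11 = 16.7273
Numerator Σ_{t=1}^{10}(y_t−ȳ)(y_{t+1}−ȳ) = -183.9835
Denominator Σ(y_t−ȳ)² = 378.1818
r_1 = -183.9835 / 378.1818 = -0.486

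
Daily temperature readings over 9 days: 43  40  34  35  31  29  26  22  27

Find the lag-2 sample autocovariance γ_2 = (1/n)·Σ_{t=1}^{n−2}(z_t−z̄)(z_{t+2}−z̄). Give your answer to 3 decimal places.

Mean z̄ = (43 + 40 + 34 + 35 + 31 + 29 + 26 + 22 + 27)/9 = 31.8889
Σ_{t=1}^{7}(z_t−z̄)(z_{t+2}−z̄) = 100.4198
γ_2 = 100.4198 / 9 = 11.158

11.158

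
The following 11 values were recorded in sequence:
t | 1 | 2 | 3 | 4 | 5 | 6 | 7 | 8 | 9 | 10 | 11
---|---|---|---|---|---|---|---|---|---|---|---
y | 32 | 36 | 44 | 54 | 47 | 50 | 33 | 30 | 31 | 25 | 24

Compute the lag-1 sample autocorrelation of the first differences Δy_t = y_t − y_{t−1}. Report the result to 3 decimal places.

0.015

First differences Δy: 4, 8, 10, -7, 3, -17, -3, 1, -6, -1
Mean of differences = -0.8000
Numerator Σ(Δy_t−Δȳ)(Δy_{t+1}−Δȳ) = 8.5600
Denominator Σ(Δy_t−Δȳ)² = 567.6000
r_1(Δy) = 8.5600 / 567.6000 = 0.015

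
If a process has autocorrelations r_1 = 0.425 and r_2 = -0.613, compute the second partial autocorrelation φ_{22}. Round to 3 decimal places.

-0.969

φ_{22} = (r_2 − r_1²) / (1 − r_1²)
r_1² = (0.425)² = 0.180625
Numerator = -0.613 − 0.1806 = -0.7936; denominator = 1 − 0.1806 = 0.8194
φ_{22} = -0.7936 / 0.8194 = -0.969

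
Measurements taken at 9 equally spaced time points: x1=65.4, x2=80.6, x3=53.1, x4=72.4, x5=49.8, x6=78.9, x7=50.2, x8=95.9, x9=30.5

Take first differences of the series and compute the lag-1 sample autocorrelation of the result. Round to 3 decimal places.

First differences Δx: 15.2, -27.5, 19.3, -22.6, 29.1, -28.7, 45.7, -65.4
Mean of differences = -4.3625
Numerator Σ(Δx_t−Δx̄)(Δx_{t+1}−Δx̄) = -7130.4152
Denominator Σ(Δx_t−Δx̄)² = 9754.4388
r_1(Δx) = -7130.4152 / 9754.4388 = -0.731

-0.731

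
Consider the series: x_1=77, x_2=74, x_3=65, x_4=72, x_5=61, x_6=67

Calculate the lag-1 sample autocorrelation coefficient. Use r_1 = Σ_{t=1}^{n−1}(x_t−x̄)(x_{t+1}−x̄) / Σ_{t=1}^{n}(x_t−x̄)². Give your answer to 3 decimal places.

0.007

Mean x̄ = (77 + 74 + 65 + 72 + 61 + 67)/6 = 69.3333
Deviations from mean: 7.6667, 4.6667, -4.3333, 2.6667, -8.3333, -2.3333
Σ(x_t−x̄)(x_{t+1}−x̄) = (35.7778) + (-20.2222) + (-11.5556) + (-22.2222) + (19.4444) = 1.2222
Denominator Σ(x_t−x̄)² = 181.3333
r_1 = 1.2222 / 181.3333 = 0.007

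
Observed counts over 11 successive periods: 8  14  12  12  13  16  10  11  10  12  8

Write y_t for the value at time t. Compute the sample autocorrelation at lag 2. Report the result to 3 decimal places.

0.092

Mean ȳ = (8 + 14 + 12 + 12 + 13 + 16 + 10 + 11 + 10 + 12 + 8)/11 = 11.4545
Numerator Σ_{t=1}^{9}(y_t−ȳ)(y_{t+2}−ȳ) = 5.4050
Denominator Σ(y_t−ȳ)² = 58.7273
r_2 = 5.4050 / 58.7273 = 0.092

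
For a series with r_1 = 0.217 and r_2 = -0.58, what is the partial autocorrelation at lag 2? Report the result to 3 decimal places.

-0.658

φ_{22} = (r_2 − r_1²) / (1 − r_1²)
r_1² = (0.217)² = 0.047089
Numerator = -0.58 − 0.0471 = -0.6271; denominator = 1 − 0.0471 = 0.9529
φ_{22} = -0.6271 / 0.9529 = -0.658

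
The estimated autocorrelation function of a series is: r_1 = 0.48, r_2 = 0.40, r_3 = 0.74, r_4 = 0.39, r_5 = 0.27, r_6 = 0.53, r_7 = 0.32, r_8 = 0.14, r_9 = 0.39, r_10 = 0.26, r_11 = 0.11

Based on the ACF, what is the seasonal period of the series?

3

The largest autocorrelation is r_3 = 0.74, with a weaker echo at lag 6 (0.53); the remaining lags stay at or below 0.48. The elevated value at lag 1 (0.48), dropping to 0.40 at lag 2, reflects decaying short-term dependence rather than seasonality.
The dominant spike at lag 3 indicates a seasonal period of 3.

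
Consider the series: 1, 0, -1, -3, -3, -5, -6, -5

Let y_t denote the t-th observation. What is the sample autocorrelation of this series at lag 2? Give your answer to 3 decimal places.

0.261

Mean ȳ = (1 + 0 − 1 − 3 − 3 − 5 − 6 − 5)/8 = -2.7500
Deviations from mean: 3.7500, 2.7500, 1.7500, -0.2500, -0.2500, -2.2500, -3.2500, -2.2500
Σ(y_t−ȳ)(y_{t+2}−ȳ) = (6.5625) + (-0.6875) + (-0.4375) + (0.5625) + (0.8125) + (5.0625) = 11.8750
Denominator Σ(y_t−ȳ)² = 45.5000
r_2 = 11.8750 / 45.5000 = 0.261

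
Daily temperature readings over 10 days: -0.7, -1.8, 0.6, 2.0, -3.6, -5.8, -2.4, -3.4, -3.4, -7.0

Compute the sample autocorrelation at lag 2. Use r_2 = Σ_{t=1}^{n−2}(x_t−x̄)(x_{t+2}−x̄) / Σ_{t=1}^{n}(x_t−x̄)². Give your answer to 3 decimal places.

Mean x̄ = (-0.7 − 1.8 + 0.6 + 2.0 − 3.6 − 5.8 − 2.4 − 3.4 − 3.4 − 7.0)/10 = -2.5500
Numerator Σ_{t=1}^{8}(x_t−x̄)(x_{t+2}−x̄) = -2.5950
Denominator Σ(x_t−x̄)² = 67.5450
r_2 = -2.5950 / 67.5450 = -0.038

-0.038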